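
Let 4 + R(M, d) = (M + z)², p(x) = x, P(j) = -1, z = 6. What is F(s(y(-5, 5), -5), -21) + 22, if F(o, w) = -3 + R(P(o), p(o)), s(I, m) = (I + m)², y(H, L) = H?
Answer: 40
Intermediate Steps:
R(M, d) = -4 + (6 + M)² (R(M, d) = -4 + (M + 6)² = -4 + (6 + M)²)
F(o, w) = 18 (F(o, w) = -3 + (-4 + (6 - 1)²) = -3 + (-4 + 5²) = -3 + (-4 + 25) = -3 + 21 = 18)
F(s(y(-5, 5), -5), -21) + 22 = 18 + 22 = 40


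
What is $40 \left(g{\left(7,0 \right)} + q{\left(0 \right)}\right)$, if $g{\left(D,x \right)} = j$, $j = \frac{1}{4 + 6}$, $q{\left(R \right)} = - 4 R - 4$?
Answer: $-156$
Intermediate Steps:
$q{\left(R \right)} = -4 - 4 R$
$j = \frac{1}{10} \approx 0.1$
$g{\left(D,x \right)} = \frac{1}{10}$
$40 \left(g{\left(7,0 \right)} + q{\left(0 \right)}\right) = 40 \left(\frac{1}{10} - 4\right) = 40 \left(- \frac{39}{10}\right) = -156$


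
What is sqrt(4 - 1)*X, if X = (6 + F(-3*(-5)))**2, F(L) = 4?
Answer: 100*sqrt(3) ≈ 173.21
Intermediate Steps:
X = 100 (X = (6 + 4)**2 = 10**2 = 100)
sqrt(4 - 1)*X = sqrt(4 - 1)*100 = sqrt(3)*100 = 100*sqrt(3)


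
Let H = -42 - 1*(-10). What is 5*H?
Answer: -160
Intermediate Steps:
H = -32 (H = -42 + 10 = -32)
5*H = 5*(-32) = -160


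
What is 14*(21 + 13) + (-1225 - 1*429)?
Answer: -1178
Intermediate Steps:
14*(21 + 13) + (-1225 - 1*429) = 14*34 + (-1225 - 429) = 476 - 1654 = -1178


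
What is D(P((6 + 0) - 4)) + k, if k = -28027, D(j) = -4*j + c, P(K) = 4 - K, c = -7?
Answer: -28042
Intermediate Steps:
D(j) = -7 - 4*j (D(j) = -4*j - 7 = -7 - 4*j)
D(P((6 + 0) - 4)) + k = (-7 - 4*(4 - ((6 + 0) - 4))) - 28027 = (-7 - 4*(4 - (6 - 4))) - 28027 = (-7 - 4*(4 - 1*2)) - 28027 = (-7 - 4*(4 - 2)) - 28027 = (-7 - 4*2) - 28027 = (-7 - 8) - 28027 = -15 - 28027 = -28042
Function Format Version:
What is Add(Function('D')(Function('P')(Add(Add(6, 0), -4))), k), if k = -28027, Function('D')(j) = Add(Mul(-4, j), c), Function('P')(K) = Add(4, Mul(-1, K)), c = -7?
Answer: -28042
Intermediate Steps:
Function('D')(j) = Add(-7, Mul(-4, j)) (Function('D')(j) = Add(Mul(-4, j), -7) = Add(-7, Mul(-4, j)))
Add(Function('D')(Function('P')(Add(Add(6, 0), -4))), k) = Add(Add(-7, Mul(-4, Add(4, Mul(-1, Add(Add(6, 0), -4))))), -28027) = Add(Add(-7, Mul(-4, Add(4, Mul(-1, Add(6, -4))))), -28027) = Add(Add(-7, Mul(-4, Add(4, Mul(-1, 2)))), -28027) = Add(Add(-7, Mul(-4, Add(4, -2))), -28027) = Add(Add(-7, Mul(-4, 2)), -28027) = Add(Add(-7, -8), -28027) = Add(-15, -28027) = -28042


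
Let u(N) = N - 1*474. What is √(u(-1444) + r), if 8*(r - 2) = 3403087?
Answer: √6775518/4 ≈ 650.75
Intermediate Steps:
u(N) = -474 + N (u(N) = N - 474 = -474 + N)
r = 3403103/8 (r = 2 + (⅛)*3403087 = 2 + 3403087/8 = 3403103/8 ≈ 4.2539e+5)
√(u(-1444) + r) = √((-474 - 1444) + 3403103/8) = √(-1918 + 3403103/8) = √(3387759/8) = √6775518/4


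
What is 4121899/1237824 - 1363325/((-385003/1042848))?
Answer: 1759866408576351097/476565953472 ≈ 3.6928e+6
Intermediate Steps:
4121899/1237824 - 1363325/((-385003/1042848)) = 4121899*(1/1237824) - 1363325/((-385003*1/1042848)) = 4121899/1237824 - 1363325/(-385003/1042848) = 4121899/1237824 - 1363325*(-1042848/385003) = 4121899/1237824 + 1421740749600/385003 = 1759866408576351097/476565953472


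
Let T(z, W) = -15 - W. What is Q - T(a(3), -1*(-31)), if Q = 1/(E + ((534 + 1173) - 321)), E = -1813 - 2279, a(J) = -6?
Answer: 124475/2706 ≈ 46.000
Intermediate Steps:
E = -4092
Q = -1/2706 (Q = 1/(-4092 + ((534 + 1173) - 321)) = 1/(-4092 + (1707 - 321)) = 1/(-4092 + 1386) = 1/(-2706) = -1/2706 ≈ -0.00036955)
Q - T(a(3), -1*(-31)) = -1/2706 - (-15 - (-1)*(-31)) = -1/2706 - (-15 - 1*31) = -1/2706 - (-15 - 31) = -1/2706 - 1*(-46) = -1/2706 + 46 = 124475/2706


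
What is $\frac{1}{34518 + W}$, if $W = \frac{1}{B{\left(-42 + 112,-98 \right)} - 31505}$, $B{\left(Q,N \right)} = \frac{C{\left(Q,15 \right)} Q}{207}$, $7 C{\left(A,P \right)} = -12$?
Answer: $\frac{2173885}{75038162361} \approx 2.897 \cdot 10^{-5}$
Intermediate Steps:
$C{\left(A,P \right)} = - \frac{12}{7}$ ($C{\left(A,P \right)} = \frac{1}{7} \left(-12\right) = - \frac{12}{7}$)
$B{\left(Q,N \right)} = - \frac{4 Q}{483}$ ($B{\left(Q,N \right)} = \frac{\left(- \frac{12}{7}\right) Q}{207} = - \frac{12 Q}{7} \cdot \frac{1}{207} = - \frac{4 Q}{483}$)
$W = - \frac{69}{2173885}$ ($W = \frac{1}{- \frac{4 \left(-42 + 112\right)}{483} - 31505} = \frac{1}{\left(- \frac{4}{483}\right) 70 - 31505} = \frac{1}{- \frac{40}{69} - 31505} = \frac{1}{- \frac{2173885}{69}} = - \frac{69}{2173885} \approx -3.174 \cdot 10^{-5}$)
$\frac{1}{34518 + W} = \frac{1}{34518 - \frac{69}{2173885}} = \frac{1}{\frac{75038162361}{2173885}} = \frac{2173885}{75038162361}$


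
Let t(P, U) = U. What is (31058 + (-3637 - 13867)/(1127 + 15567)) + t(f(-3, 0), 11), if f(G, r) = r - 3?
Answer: 259324191/8347 ≈ 31068.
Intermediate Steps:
f(G, r) = -3 + r
(31058 + (-3637 - 13867)/(1127 + 15567)) + t(f(-3, 0), 11) = (31058 + (-3637 - 13867)/(1127 + 15567)) + 11 = (31058 - 17504/16694) + 11 = (31058 - 17504*1/16694) + 11 = (31058 - 8752/8347) + 11 = 259232374/8347 + 11 = 259324191/8347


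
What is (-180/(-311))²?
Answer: 32400/96721 ≈ 0.33498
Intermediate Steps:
(-180/(-311))² = (-180*(-1/311))² = (180/311)² = 32400/96721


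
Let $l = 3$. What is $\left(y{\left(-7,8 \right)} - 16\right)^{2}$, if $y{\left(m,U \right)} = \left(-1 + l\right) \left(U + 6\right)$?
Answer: $144$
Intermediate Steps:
$y{\left(m,U \right)} = 12 + 2 U$ ($y{\left(m,U \right)} = \left(-1 + 3\right) \left(U + 6\right) = 2 \left(6 + U\right) = 12 + 2 U$)
$\left(y{\left(-7,8 \right)} - 16\right)^{2} = \left(\left(12 + 2 \cdot 8\right) - 16\right)^{2} = \left(\left(12 + 16\right) - 16\right)^{2} = \left(28 - 16\right)^{2} = 12^{2} = 144$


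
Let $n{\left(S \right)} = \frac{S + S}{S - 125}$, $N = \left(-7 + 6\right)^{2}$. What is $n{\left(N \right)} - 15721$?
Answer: $- \frac{974703}{62} \approx -15721.0$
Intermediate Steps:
$N = 1$ ($N = \left(-1\right)^{2} = 1$)
$n{\left(S \right)} = \frac{2 S}{-125 + S}$
$n{\left(N \right)} - 15721 = 2 \cdot 1 \frac{1}{-125 + 1} - 15721 = 2 \cdot 1 \frac{1}{-124} - 15721 = 2 \cdot 1 \left(- \frac{1}{124}\right) - 15721 = - \frac{1}{62} - 15721 = - \frac{974703}{62}$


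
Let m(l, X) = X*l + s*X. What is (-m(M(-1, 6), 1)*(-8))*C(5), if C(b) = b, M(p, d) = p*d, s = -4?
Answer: -400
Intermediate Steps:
M(p, d) = d*p
m(l, X) = -4*X + X*l (m(l, X) = X*l - 4*X = -4*X + X*l)
(-m(M(-1, 6), 1)*(-8))*C(5) = (-(-4 + 6*(-1))*(-8))*5 = (-(-4 - 6)*(-8))*5 = (-(-10)*(-8))*5 = (-1*(-10)*(-8))*5 = (10*(-8))*5 = -80*5 = -400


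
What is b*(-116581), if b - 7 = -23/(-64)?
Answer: -54909651/64 ≈ -8.5796e+5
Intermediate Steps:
b = 471/64 (b = 7 - 23/(-64) = 7 - 23*(-1/64) = 7 + 23/64 = 471/64 ≈ 7.3594)
b*(-116581) = (471/64)*(-116581) = -54909651/64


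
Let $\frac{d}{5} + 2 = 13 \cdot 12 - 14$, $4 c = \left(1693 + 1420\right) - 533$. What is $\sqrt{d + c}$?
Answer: $\sqrt{1345} \approx 36.674$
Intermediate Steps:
$c = 645$ ($c = \frac{\left(1693 + 1420\right) - 533}{4} = \frac{3113 - 533}{4} = \frac{1}{4} \cdot 2580 = 645$)
$d = 700$ ($d = -10 + 5 \left(13 \cdot 12 - 14\right) = -10 + 5 \left(156 - 14\right) = -10 + 5 \cdot 142 = -10 + 710 = 700$)
$\sqrt{d + c} = \sqrt{700 + 645} = \sqrt{1345}$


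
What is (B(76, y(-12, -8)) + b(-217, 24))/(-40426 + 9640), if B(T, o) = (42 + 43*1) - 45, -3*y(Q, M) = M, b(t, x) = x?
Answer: -32/15393 ≈ -0.0020789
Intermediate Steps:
y(Q, M) = -M/3
B(T, o) = 40 (B(T, o) = (42 + 43) - 45 = 85 - 45 = 40)
(B(76, y(-12, -8)) + b(-217, 24))/(-40426 + 9640) = (40 + 24)/(-40426 + 9640) = 64/(-30786) = 64*(-1/30786) = -32/15393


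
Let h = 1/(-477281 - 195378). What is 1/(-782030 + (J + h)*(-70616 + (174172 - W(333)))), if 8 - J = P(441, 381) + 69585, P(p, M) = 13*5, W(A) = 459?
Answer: -672659/4830137797508433 ≈ -1.3926e-10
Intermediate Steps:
h = -1/672659 (h = 1/(-672659) = -1/672659 ≈ -1.4866e-6)
P(p, M) = 65
J = -69642 (J = 8 - (65 + 69585) = 8 - 1*69650 = 8 - 69650 = -69642)
1/(-782030 + (J + h)*(-70616 + (174172 - W(333)))) = 1/(-782030 + (-69642 - 1/672659)*(-70616 + (174172 - 1*459))) = 1/(-782030 - 46845318079*(-70616 + (174172 - 459))/672659) = 1/(-782030 - 46845318079*(-70616 + 173713)/672659) = 1/(-782030 - 46845318079/672659*103097) = 1/(-782030 - 4829611757990663/672659) = 1/(-4830137797508433/672659) = -672659/4830137797508433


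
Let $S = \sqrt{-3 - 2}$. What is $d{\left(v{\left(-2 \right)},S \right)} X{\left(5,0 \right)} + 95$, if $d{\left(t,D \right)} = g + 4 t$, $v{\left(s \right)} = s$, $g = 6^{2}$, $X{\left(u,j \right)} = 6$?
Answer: $263$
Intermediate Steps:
$g = 36$
$S = i \sqrt{5}$ ($S = \sqrt{-5} = i \sqrt{5} \approx 2.2361 i$)
$d{\left(t,D \right)} = 36 + 4 t$
$d{\left(v{\left(-2 \right)},S \right)} X{\left(5,0 \right)} + 95 = \left(36 + 4 \left(-2\right)\right) 6 + 95 = \left(36 - 8\right) 6 + 95 = 28 \cdot 6 + 95 = 168 + 95 = 263$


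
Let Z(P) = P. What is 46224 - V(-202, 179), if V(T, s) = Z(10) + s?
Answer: 46035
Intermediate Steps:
V(T, s) = 10 + s
46224 - V(-202, 179) = 46224 - (10 + 179) = 46224 - 1*189 = 46224 - 189 = 46035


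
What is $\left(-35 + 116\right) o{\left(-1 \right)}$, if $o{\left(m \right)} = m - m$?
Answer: $0$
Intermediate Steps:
$o{\left(m \right)} = 0$
$\left(-35 + 116\right) o{\left(-1 \right)} = \left(-35 + 116\right) 0 = 81 \cdot 0 = 0$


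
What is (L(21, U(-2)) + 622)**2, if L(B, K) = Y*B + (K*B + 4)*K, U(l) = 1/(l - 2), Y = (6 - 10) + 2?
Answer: 86211225/256 ≈ 3.3676e+5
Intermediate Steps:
Y = -2 (Y = -4 + 2 = -2)
U(l) = 1/(-2 + l)
L(B, K) = -2*B + K*(4 + B*K) (L(B, K) = -2*B + (K*B + 4)*K = -2*B + (B*K + 4)*K = -2*B + (4 + B*K)*K = -2*B + K*(4 + B*K))
(L(21, U(-2)) + 622)**2 = ((-2*21 + 4/(-2 - 2) + 21*(1/(-2 - 2))**2) + 622)**2 = ((-42 + 4/(-4) + 21*(1/(-4))**2) + 622)**2 = ((-42 + 4*(-1/4) + 21*(-1/4)**2) + 622)**2 = ((-42 - 1 + 21*(1/16)) + 622)**2 = ((-42 - 1 + 21/16) + 622)**2 = (-667/16 + 622)**2 = (9285/16)**2 = 86211225/256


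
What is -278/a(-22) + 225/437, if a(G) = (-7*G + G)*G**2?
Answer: 7126657/13959528 ≈ 0.51052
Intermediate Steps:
a(G) = -6*G**3 (a(G) = (-6*G)*G**2 = -6*G**3)
-278/a(-22) + 225/437 = -278/((-6*(-22)**3)) + 225/437 = -278/((-6*(-10648))) + 225*(1/437) = -278/63888 + 225/437 = -278*1/63888 + 225/437 = -139/31944 + 225/437 = 7126657/13959528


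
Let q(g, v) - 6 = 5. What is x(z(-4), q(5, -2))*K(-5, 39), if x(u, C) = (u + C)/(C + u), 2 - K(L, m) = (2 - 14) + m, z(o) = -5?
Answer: -25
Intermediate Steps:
K(L, m) = 14 - m (K(L, m) = 2 - ((2 - 14) + m) = 2 - (-12 + m) = 2 + (12 - m) = 14 - m)
q(g, v) = 11 (q(g, v) = 6 + 5 = 11)
x(u, C) = 1 (x(u, C) = (C + u)/(C + u) = 1)
x(z(-4), q(5, -2))*K(-5, 39) = 1*(14 - 1*39) = 1*(14 - 39) = 1*(-25) = -25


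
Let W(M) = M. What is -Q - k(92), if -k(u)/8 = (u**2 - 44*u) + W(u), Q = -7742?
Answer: 43806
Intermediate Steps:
k(u) = -8*u**2 + 344*u (k(u) = -8*((u**2 - 44*u) + u) = -8*(u**2 - 43*u) = -8*u**2 + 344*u)
-Q - k(92) = -1*(-7742) - 8*92*(43 - 1*92) = 7742 - 8*92*(43 - 92) = 7742 - 8*92*(-49) = 7742 - 1*(-36064) = 7742 + 36064 = 43806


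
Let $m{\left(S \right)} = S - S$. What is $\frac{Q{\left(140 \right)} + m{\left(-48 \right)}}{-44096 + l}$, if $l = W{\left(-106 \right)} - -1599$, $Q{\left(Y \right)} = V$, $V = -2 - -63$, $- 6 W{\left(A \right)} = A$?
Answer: $- \frac{183}{127438} \approx -0.001436$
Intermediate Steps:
$W{\left(A \right)} = - \frac{A}{6}$
$m{\left(S \right)} = 0$
$V = 61$ ($V = -2 + 63 = 61$)
$Q{\left(Y \right)} = 61$
$l = \frac{4850}{3}$ ($l = \left(- \frac{1}{6}\right) \left(-106\right) - -1599 = \frac{53}{3} + \left(-900 + 2499\right) = \frac{53}{3} + 1599 = \frac{4850}{3} \approx 1616.7$)
$\frac{Q{\left(140 \right)} + m{\left(-48 \right)}}{-44096 + l} = \frac{61 + 0}{-44096 + \frac{4850}{3}} = \frac{61}{- \frac{127438}{3}} = 61 \left(- \frac{3}{127438}\right) = - \frac{183}{127438}$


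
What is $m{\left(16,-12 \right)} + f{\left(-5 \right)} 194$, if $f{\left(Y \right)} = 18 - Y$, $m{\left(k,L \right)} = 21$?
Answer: $4483$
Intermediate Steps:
$m{\left(16,-12 \right)} + f{\left(-5 \right)} 194 = 21 + \left(18 - -5\right) 194 = 21 + \left(18 + 5\right) 194 = 21 + 23 \cdot 194 = 21 + 4462 = 4483$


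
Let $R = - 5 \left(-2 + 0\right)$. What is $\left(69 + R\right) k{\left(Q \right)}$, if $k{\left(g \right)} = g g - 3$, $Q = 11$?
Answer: $9322$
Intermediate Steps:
$R = 10$ ($R = \left(-5\right) \left(-2\right) = 10$)
$k{\left(g \right)} = -3 + g^{2}$ ($k{\left(g \right)} = g^{2} - 3 = -3 + g^{2}$)
$\left(69 + R\right) k{\left(Q \right)} = \left(69 + 10\right) \left(-3 + 11^{2}\right) = 79 \left(-3 + 121\right) = 79 \cdot 118 = 9322$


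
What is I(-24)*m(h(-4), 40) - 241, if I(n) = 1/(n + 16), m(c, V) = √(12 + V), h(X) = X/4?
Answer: -241 - √13/4 ≈ -241.90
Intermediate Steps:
h(X) = X/4 (h(X) = X*(¼) = X/4)
I(n) = 1/(16 + n)
I(-24)*m(h(-4), 40) - 241 = √(12 + 40)/(16 - 24) - 241 = √52/(-8) - 241 = -√13/4 - 241 = -241 - √13/4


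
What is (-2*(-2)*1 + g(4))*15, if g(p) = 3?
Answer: 105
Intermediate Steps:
(-2*(-2)*1 + g(4))*15 = (-2*(-2)*1 + 3)*15 = (4*1 + 3)*15 = (4 + 3)*15 = 7*15 = 105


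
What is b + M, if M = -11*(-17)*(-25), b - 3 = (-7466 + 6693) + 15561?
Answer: 10116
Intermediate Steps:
b = 14791 (b = 3 + ((-7466 + 6693) + 15561) = 3 + (-773 + 15561) = 3 + 14788 = 14791)
M = -4675 (M = 187*(-25) = -4675)
b + M = 14791 - 4675 = 10116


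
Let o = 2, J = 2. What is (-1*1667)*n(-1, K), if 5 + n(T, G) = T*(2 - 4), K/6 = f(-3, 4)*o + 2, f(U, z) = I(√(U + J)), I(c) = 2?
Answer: 5001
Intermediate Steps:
f(U, z) = 2
K = 36 (K = 6*(2*2 + 2) = 6*(4 + 2) = 6*6 = 36)
n(T, G) = -5 - 2*T (n(T, G) = -5 + T*(2 - 4) = -5 + T*(-2) = -5 - 2*T)
(-1*1667)*n(-1, K) = (-1*1667)*(-5 - 2*(-1)) = -1667*(-5 + 2) = -1667*(-3) = 5001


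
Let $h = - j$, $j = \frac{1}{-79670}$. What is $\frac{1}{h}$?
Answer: $79670$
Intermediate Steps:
$j = - \frac{1}{79670} \approx -1.2552 \cdot 10^{-5}$
$h = \frac{1}{79670}$ ($h = \left(-1\right) \left(- \frac{1}{79670}\right) = \frac{1}{79670} \approx 1.2552 \cdot 10^{-5}$)
$\frac{1}{h} = \frac{1}{\frac{1}{79670}} = 79670$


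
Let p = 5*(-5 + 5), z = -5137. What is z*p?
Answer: 0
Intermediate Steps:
p = 0 (p = 5*0 = 0)
z*p = -5137*0 = 0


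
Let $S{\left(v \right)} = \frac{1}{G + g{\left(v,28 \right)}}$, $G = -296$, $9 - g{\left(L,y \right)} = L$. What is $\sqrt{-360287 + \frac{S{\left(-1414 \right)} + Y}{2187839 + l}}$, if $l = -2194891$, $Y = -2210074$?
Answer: $\frac{i \sqrt{116007755237314099}}{567686} \approx 599.98 i$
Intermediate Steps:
$g{\left(L,y \right)} = 9 - L$
$S{\left(v \right)} = \frac{1}{-287 - v}$ ($S{\left(v \right)} = \frac{1}{-296 - \left(-9 + v\right)} = \frac{1}{-287 - v}$)
$\sqrt{-360287 + \frac{S{\left(-1414 \right)} + Y}{2187839 + l}} = \sqrt{-360287 + \frac{- \frac{1}{287 - 1414} - 2210074}{2187839 - 2194891}} = \sqrt{-360287 + \frac{- \frac{1}{-1127} - 2210074}{-7052}} = \sqrt{-360287 + \left(\left(-1\right) \left(- \frac{1}{1127}\right) - 2210074\right) \left(- \frac{1}{7052}\right)} = \sqrt{-360287 + \left(\frac{1}{1127} - 2210074\right) \left(- \frac{1}{7052}\right)} = \sqrt{-360287 - - \frac{2490753397}{7947604}} = \sqrt{-360287 + \frac{2490753397}{7947604}} = \sqrt{- \frac{2860927648951}{7947604}} = \frac{i \sqrt{116007755237314099}}{567686}$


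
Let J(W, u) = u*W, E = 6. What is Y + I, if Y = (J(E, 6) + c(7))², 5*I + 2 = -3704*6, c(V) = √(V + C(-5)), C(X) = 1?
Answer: -15706/5 + 144*√2 ≈ -2937.6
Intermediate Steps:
c(V) = √(1 + V) (c(V) = √(V + 1) = √(1 + V))
J(W, u) = W*u
I = -22226/5 (I = -⅖ + (-3704*6)/5 = -⅖ + (⅕)*(-22224) = -⅖ - 22224/5 = -22226/5 ≈ -4445.2)
Y = (36 + 2*√2)² (Y = (6*6 + √(1 + 7))² = (36 + √8)² = (36 + 2*√2)² ≈ 1507.6)
Y + I = (1304 + 144*√2) - 22226/5 = -15706/5 + 144*√2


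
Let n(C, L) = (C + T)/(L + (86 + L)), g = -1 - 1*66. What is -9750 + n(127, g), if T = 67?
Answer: -234097/24 ≈ -9754.0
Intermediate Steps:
g = -67 (g = -1 - 66 = -67)
n(C, L) = (67 + C)/(86 + 2*L) (n(C, L) = (C + 67)/(L + (86 + L)) = (67 + C)/(86 + 2*L))
-9750 + n(127, g) = -9750 + (67 + 127)/(2*(43 - 67)) = -9750 + (½)*194/(-24) = -9750 + (½)*(-1/24)*194 = -9750 - 97/24 = -234097/24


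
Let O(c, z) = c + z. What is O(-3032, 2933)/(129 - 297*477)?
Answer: 33/47180 ≈ 0.00069945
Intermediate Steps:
O(-3032, 2933)/(129 - 297*477) = (-3032 + 2933)/(129 - 297*477) = -99/(129 - 141669) = -99/(-141540) = -99*(-1/141540) = 33/47180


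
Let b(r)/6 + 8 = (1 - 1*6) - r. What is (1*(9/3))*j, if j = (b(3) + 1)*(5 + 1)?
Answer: -1710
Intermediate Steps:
b(r) = -78 - 6*r (b(r) = -48 + 6*((1 - 1*6) - r) = -48 + 6*((1 - 6) - r) = -48 + 6*(-5 - r) = -48 + (-30 - 6*r) = -78 - 6*r)
j = -570 (j = ((-78 - 6*3) + 1)*(5 + 1) = ((-78 - 18) + 1)*6 = (-96 + 1)*6 = -95*6 = -570)
(1*(9/3))*j = (1*(9/3))*(-570) = (1*(9*(⅓)))*(-570) = (1*3)*(-570) = 3*(-570) = -1710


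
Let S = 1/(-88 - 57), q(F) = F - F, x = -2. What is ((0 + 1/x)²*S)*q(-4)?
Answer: 0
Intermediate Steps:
q(F) = 0
S = -1/145 (S = 1/(-145) = -1/145 ≈ -0.0068966)
((0 + 1/x)²*S)*q(-4) = ((0 + 1/(-2))²*(-1/145))*0 = ((0 - ½)²*(-1/145))*0 = ((-½)²*(-1/145))*0 = ((¼)*(-1/145))*0 = -1/580*0 = 0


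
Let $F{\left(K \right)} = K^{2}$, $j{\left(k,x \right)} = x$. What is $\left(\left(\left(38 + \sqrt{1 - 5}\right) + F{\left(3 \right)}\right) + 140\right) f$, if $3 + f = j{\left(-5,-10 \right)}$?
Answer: $-2431 - 26 i \approx -2431.0 - 26.0 i$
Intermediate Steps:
$f = -13$ ($f = -3 - 10 = -13$)
$\left(\left(\left(38 + \sqrt{1 - 5}\right) + F{\left(3 \right)}\right) + 140\right) f = \left(\left(\left(38 + \sqrt{1 - 5}\right) + 3^{2}\right) + 140\right) \left(-13\right) = \left(\left(\left(38 + \sqrt{-4}\right) + 9\right) + 140\right) \left(-13\right) = \left(\left(\left(38 + 2 i\right) + 9\right) + 140\right) \left(-13\right) = \left(\left(47 + 2 i\right) + 140\right) \left(-13\right) = \left(187 + 2 i\right) \left(-13\right) = -2431 - 26 i$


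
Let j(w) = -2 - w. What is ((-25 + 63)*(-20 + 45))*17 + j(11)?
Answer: 16137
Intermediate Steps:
((-25 + 63)*(-20 + 45))*17 + j(11) = ((-25 + 63)*(-20 + 45))*17 + (-2 - 1*11) = (38*25)*17 + (-2 - 11) = 950*17 - 13 = 16150 - 13 = 16137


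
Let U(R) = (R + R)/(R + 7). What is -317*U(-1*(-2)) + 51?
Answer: -809/9 ≈ -89.889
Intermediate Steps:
U(R) = 2*R/(7 + R) (U(R) = (2*R)/(7 + R) = 2*R/(7 + R))
-317*U(-1*(-2)) + 51 = -634*(-1*(-2))/(7 - 1*(-2)) + 51 = -634*2/(7 + 2) + 51 = -634*2/9 + 51 = -317*4/9 + 51 = -1268/9 + 51 = -809/9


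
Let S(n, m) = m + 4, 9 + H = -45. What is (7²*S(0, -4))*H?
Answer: 0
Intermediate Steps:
H = -54 (H = -9 - 45 = -54)
S(n, m) = 4 + m
(7²*S(0, -4))*H = (7²*(4 - 4))*(-54) = (49*0)*(-54) = 0*(-54) = 0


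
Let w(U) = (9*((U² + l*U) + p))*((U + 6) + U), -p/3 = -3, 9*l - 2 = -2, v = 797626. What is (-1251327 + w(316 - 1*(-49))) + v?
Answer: 882088315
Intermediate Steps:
l = 0 (l = 2/9 + (⅑)*(-2) = 2/9 - 2/9 = 0)
p = 9 (p = -3*(-3) = 9)
w(U) = (6 + 2*U)*(81 + 9*U²) (w(U) = (9*((U² + 0*U) + 9))*((U + 6) + U) = (9*((U² + 0) + 9))*((6 + U) + U) = (9*(U² + 9))*(6 + 2*U) = (9*(9 + U²))*(6 + 2*U) = (81 + 9*U²)*(6 + 2*U) = (6 + 2*U)*(81 + 9*U²))
(-1251327 + w(316 - 1*(-49))) + v = (-1251327 + (486 + 18*(316 - 1*(-49))³ + 54*(316 - 1*(-49))² + 162*(316 - 1*(-49)))) + 797626 = (-1251327 + (486 + 18*(316 + 49)³ + 54*(316 + 49)² + 162*(316 + 49))) + 797626 = (-1251327 + (486 + 18*365³ + 54*365² + 162*365)) + 797626 = (-1251327 + (486 + 18*48627125 + 54*133225 + 59130)) + 797626 = (-1251327 + (486 + 875288250 + 7194150 + 59130)) + 797626 = (-1251327 + 882542016) + 797626 = 881290689 + 797626 = 882088315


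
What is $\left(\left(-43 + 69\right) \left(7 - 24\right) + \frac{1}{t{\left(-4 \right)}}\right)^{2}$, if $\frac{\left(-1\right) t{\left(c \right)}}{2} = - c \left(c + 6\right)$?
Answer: $\frac{50027329}{256} \approx 1.9542 \cdot 10^{5}$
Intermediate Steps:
$t{\left(c \right)} = 2 c \left(6 + c\right)$ ($t{\left(c \right)} = - 2 - c \left(c + 6\right) = - 2 - c \left(6 + c\right) = - 2 \left(- c \left(6 + c\right)\right) = 2 c \left(6 + c\right)$)
$\left(\left(-43 + 69\right) \left(7 - 24\right) + \frac{1}{t{\left(-4 \right)}}\right)^{2} = \left(\left(-43 + 69\right) \left(7 - 24\right) + \frac{1}{2 \left(-4\right) \left(6 - 4\right)}\right)^{2} = \left(26 \left(-17\right) + \frac{1}{2 \left(-4\right) 2}\right)^{2} = \left(-442 + \frac{1}{-16}\right)^{2} = \left(-442 - \frac{1}{16}\right)^{2} = \left(- \frac{7073}{16}\right)^{2} = \frac{50027329}{256}$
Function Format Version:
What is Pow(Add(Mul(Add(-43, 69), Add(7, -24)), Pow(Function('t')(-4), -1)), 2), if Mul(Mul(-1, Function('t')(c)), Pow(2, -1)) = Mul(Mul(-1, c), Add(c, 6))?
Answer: Rational(50027329, 256) ≈ 1.9542e+5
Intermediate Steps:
Function('t')(c) = Mul(2, c, Add(6, c)) (Function('t')(c) = Mul(-2, Mul(Mul(-1, c), Add(c, 6))) = Mul(-2, Mul(Mul(-1, c), Add(6, c))) = Mul(-2, Mul(-1, c, Add(6, c))) = Mul(2, c, Add(6, c)))
Pow(Add(Mul(Add(-43, 69), Add(7, -24)), Pow(Function('t')(-4), -1)), 2) = Pow(Add(Mul(Add(-43, 69), Add(7, -24)), Pow(Mul(2, -4, Add(6, -4)), -1)), 2) = Pow(Add(Mul(26, -17), Pow(Mul(2, -4, 2), -1)), 2) = Pow(Add(-442, Pow(-16, -1)), 2) = Pow(Add(-442, Rational(-1, 16)), 2) = Pow(Rational(-7073, 16), 2) = Rational(50027329, 256)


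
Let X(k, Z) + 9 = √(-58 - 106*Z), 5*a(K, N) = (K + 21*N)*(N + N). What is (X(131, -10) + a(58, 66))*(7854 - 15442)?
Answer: -1445992044/5 - 7588*√1002 ≈ -2.8944e+8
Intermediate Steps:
a(K, N) = 2*N*(K + 21*N)/5 (a(K, N) = ((K + 21*N)*(N + N))/5 = ((K + 21*N)*(2*N))/5 = (2*N*(K + 21*N))/5 = 2*N*(K + 21*N)/5)
X(k, Z) = -9 + √(-58 - 106*Z)
(X(131, -10) + a(58, 66))*(7854 - 15442) = ((-9 + √(-58 - 106*(-10))) + (⅖)*66*(58 + 21*66))*(7854 - 15442) = ((-9 + √(-58 + 1060)) + (⅖)*66*(58 + 1386))*(-7588) = ((-9 + √1002) + (⅖)*66*1444)*(-7588) = ((-9 + √1002) + 190608/5)*(-7588) = (190563/5 + √1002)*(-7588) = -1445992044/5 - 7588*√1002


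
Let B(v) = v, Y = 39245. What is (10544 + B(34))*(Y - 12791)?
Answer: 279830412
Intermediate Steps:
(10544 + B(34))*(Y - 12791) = (10544 + 34)*(39245 - 12791) = 10578*26454 = 279830412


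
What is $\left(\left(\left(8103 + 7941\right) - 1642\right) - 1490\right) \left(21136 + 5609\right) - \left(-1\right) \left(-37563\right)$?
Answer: $345293877$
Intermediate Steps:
$\left(\left(\left(8103 + 7941\right) - 1642\right) - 1490\right) \left(21136 + 5609\right) - \left(-1\right) \left(-37563\right) = \left(\left(16044 - 1642\right) - 1490\right) 26745 - 37563 = \left(14402 - 1490\right) 26745 - 37563 = 12912 \cdot 26745 - 37563 = 345331440 - 37563 = 345293877$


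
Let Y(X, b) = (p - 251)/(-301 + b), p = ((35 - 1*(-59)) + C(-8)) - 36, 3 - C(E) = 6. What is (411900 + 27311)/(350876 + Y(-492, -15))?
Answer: 34697669/27719253 ≈ 1.2518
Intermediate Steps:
C(E) = -3 (C(E) = 3 - 1*6 = 3 - 6 = -3)
p = 55 (p = ((35 - 1*(-59)) - 3) - 36 = ((35 + 59) - 3) - 36 = (94 - 3) - 36 = 91 - 36 = 55)
Y(X, b) = -196/(-301 + b) (Y(X, b) = (55 - 251)/(-301 + b) = -196/(-301 + b))
(411900 + 27311)/(350876 + Y(-492, -15)) = (411900 + 27311)/(350876 - 196/(-301 - 15)) = 439211/(350876 - 196/(-316)) = 439211/(350876 - 196*(-1/316)) = 439211/(350876 + 49/79) = 439211/(27719253/79) = 439211*(79/27719253) = 34697669/27719253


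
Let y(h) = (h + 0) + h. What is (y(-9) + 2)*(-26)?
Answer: 416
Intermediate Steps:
y(h) = 2*h (y(h) = h + h = 2*h)
(y(-9) + 2)*(-26) = (2*(-9) + 2)*(-26) = (-18 + 2)*(-26) = -16*(-26) = 416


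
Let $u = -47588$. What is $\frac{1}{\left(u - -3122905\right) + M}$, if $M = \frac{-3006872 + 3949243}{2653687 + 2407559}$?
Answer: $\frac{5061246}{15564936807353} \approx 3.2517 \cdot 10^{-7}$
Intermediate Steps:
$M = \frac{942371}{5061246} \approx 0.18619$
$\frac{1}{\left(u - -3122905\right) + M} = \frac{1}{\left(-47588 - -3122905\right) + \frac{942371}{5061246}} = \frac{1}{\left(-47588 + 3122905\right) + \frac{942371}{5061246}} = \frac{1}{3075317 + \frac{942371}{5061246}} = \frac{1}{\frac{15564936807353}{5061246}} = \frac{5061246}{15564936807353}$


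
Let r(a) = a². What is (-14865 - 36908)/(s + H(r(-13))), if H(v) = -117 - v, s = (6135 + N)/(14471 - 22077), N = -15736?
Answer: 393785438/2165715 ≈ 181.83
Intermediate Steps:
s = 9601/7606 (s = (6135 - 15736)/(14471 - 22077) = -9601/(-7606) = -9601*(-1/7606) = 9601/7606 ≈ 1.2623)
(-14865 - 36908)/(s + H(r(-13))) = (-14865 - 36908)/(9601/7606 + (-117 - 1*(-13)²)) = -51773/(9601/7606 + (-117 - 1*169)) = -51773/(9601/7606 + (-117 - 169)) = -51773/(9601/7606 - 286) = -51773/(-2165715/7606) = -51773*(-7606/2165715) = 393785438/2165715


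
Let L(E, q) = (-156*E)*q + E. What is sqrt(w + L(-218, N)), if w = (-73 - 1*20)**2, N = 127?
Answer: sqrt(4327447) ≈ 2080.3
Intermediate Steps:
L(E, q) = E - 156*E*q (L(E, q) = -156*E*q + E = E - 156*E*q)
w = 8649 (w = (-73 - 20)**2 = (-93)**2 = 8649)
sqrt(w + L(-218, N)) = sqrt(8649 - 218*(1 - 156*127)) = sqrt(8649 - 218*(1 - 19812)) = sqrt(8649 - 218*(-19811)) = sqrt(8649 + 4318798) = sqrt(4327447)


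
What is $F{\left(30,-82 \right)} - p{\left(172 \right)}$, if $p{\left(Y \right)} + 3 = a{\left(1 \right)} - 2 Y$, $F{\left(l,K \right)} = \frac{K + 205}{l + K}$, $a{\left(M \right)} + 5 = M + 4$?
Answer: $\frac{17921}{52} \approx 344.63$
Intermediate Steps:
$a{\left(M \right)} = -1 + M$ ($a{\left(M \right)} = -5 + \left(M + 4\right) = -5 + \left(4 + M\right) = -1 + M$)
$F{\left(l,K \right)} = \frac{205 + K}{K + l}$
$p{\left(Y \right)} = -3 - 2 Y$ ($p{\left(Y \right)} = -3 + \left(\left(-1 + 1\right) - 2 Y\right) = -3 + \left(0 - 2 Y\right) = -3 - 2 Y$)
$F{\left(30,-82 \right)} - p{\left(172 \right)} = \frac{205 - 82}{-82 + 30} - \left(-3 - 344\right) = \frac{1}{-52} \cdot 123 - \left(-3 - 344\right) = \left(- \frac{1}{52}\right) 123 - -347 = - \frac{123}{52} + 347 = \frac{17921}{52}$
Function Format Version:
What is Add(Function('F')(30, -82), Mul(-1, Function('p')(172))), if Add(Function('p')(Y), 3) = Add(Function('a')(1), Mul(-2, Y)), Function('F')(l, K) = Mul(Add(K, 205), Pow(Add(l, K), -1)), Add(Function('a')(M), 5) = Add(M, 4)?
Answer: Rational(17921, 52) ≈ 344.63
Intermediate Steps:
Function('a')(M) = Add(-1, M) (Function('a')(M) = Add(-5, Add(M, 4)) = Add(-5, Add(4, M)) = Add(-1, M))
Function('F')(l, K) = Mul(Pow(Add(K, l), -1), Add(205, K)) (Function('F')(l, K) = Mul(Add(205, K), Pow(Add(K, l), -1)) = Mul(Pow(Add(K, l), -1), Add(205, K)))
Function('p')(Y) = Add(-3, Mul(-2, Y)) (Function('p')(Y) = Add(-3, Add(Add(-1, 1), Mul(-2, Y))) = Add(-3, Add(0, Mul(-2, Y))) = Add(-3, Mul(-2, Y)))
Add(Function('F')(30, -82), Mul(-1, Function('p')(172))) = Add(Mul(Pow(Add(-82, 30), -1), Add(205, -82)), Mul(-1, Add(-3, Mul(-2, 172)))) = Add(Mul(Pow(-52, -1), 123), Mul(-1, Add(-3, -344))) = Add(Mul(Rational(-1, 52), 123), Mul(-1, -347)) = Add(Rational(-123, 52), 347) = Rational(17921, 52)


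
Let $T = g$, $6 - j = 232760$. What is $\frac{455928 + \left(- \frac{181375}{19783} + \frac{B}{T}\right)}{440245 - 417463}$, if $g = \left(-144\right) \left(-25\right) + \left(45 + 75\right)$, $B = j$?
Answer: $\frac{16773860296949}{838295129160} \approx 20.009$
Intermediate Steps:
$j = -232754$ ($j = 6 - 232760 = -232754$)
$B = -232754$
$g = 3720$ ($g = 3600 + 120 = 3720$)
$T = 3720$
$\frac{455928 + \left(- \frac{181375}{19783} + \frac{B}{T}\right)}{440245 - 417463} = \frac{455928 - \left(\frac{116377}{1860} + \frac{181375}{19783}\right)}{440245 - 417463} = \frac{455928 - \frac{2639643691}{36796380}}{22782} = \left(455928 - \frac{2639643691}{36796380}\right) \frac{1}{22782} = \frac{16773860296949}{36796380} \cdot \frac{1}{22782} = \frac{16773860296949}{838295129160}$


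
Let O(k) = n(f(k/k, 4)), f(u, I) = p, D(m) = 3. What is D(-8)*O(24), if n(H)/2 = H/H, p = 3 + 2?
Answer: 6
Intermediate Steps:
p = 5
f(u, I) = 5
n(H) = 2 (n(H) = 2*(H/H) = 2*1 = 2)
O(k) = 2
D(-8)*O(24) = 3*2 = 6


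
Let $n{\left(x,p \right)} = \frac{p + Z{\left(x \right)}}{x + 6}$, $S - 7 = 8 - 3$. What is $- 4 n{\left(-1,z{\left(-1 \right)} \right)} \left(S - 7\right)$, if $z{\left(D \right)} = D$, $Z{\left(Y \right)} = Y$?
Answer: $8$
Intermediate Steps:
$S = 12$ ($S = 7 + \left(8 - 3\right) = 7 + 5 = 12$)
$n{\left(x,p \right)} = \frac{p + x}{6 + x}$ ($n{\left(x,p \right)} = \frac{p + x}{x + 6} = \frac{p + x}{6 + x}$)
$- 4 n{\left(-1,z{\left(-1 \right)} \right)} \left(S - 7\right) = - 4 \frac{-1 - 1}{6 - 1} \left(12 - 7\right) = - 4 \cdot \frac{1}{5} \left(-2\right) 5 = \left(-4\right) \left(- \frac{2}{5}\right) 5 = \frac{8}{5} \cdot 5 = 8$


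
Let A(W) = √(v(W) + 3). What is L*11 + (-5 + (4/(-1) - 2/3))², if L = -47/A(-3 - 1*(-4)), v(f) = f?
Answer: -2971/18 ≈ -165.06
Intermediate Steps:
A(W) = √(3 + W) (A(W) = √(W + 3) = √(3 + W))
L = -47/2 (L = -47/√(3 + (-3 - 1*(-4))) = -47/√(3 + (-3 + 4)) = -47/√(3 + 1) = -47/(√4) = -47/2 ≈ -23.500)
L*11 + (-5 + (4/(-1) - 2/3))² = -47/2*11 + (-5 + (4/(-1) - 2/3))² = -517/2 + (-5 + (4*(-1) - 2*⅓))² = -517/2 + (-5 + (-4 - ⅔))² = -517/2 + (-5 - 14/3)² = -517/2 + (-29/3)² = -517/2 + 841/9 = -2971/18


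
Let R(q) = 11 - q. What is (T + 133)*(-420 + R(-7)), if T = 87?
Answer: -88440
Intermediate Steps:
(T + 133)*(-420 + R(-7)) = (87 + 133)*(-420 + (11 - 1*(-7))) = 220*(-420 + (11 + 7)) = 220*(-420 + 18) = 220*(-402) = -88440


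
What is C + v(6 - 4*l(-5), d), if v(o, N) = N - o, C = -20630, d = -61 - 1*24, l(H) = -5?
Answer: -20741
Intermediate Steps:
d = -85 (d = -61 - 24 = -85)
C + v(6 - 4*l(-5), d) = -20630 + (-85 - (6 - 4*(-5))) = -20630 + (-85 - (6 + 20)) = -20630 + (-85 - 1*26) = -20630 + (-85 - 26) = -20630 - 111 = -20741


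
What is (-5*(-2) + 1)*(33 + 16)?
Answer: 539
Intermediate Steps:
(-5*(-2) + 1)*(33 + 16) = (10 + 1)*49 = 11*49 = 539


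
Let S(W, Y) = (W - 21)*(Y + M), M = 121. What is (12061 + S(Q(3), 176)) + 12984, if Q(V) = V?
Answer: 19699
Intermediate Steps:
S(W, Y) = (-21 + W)*(121 + Y) (S(W, Y) = (W - 21)*(Y + 121) = (-21 + W)*(121 + Y))
(12061 + S(Q(3), 176)) + 12984 = (12061 + (-2541 - 21*176 + 121*3 + 3*176)) + 12984 = (12061 + (-2541 - 3696 + 363 + 528)) + 12984 = (12061 - 5346) + 12984 = 6715 + 12984 = 19699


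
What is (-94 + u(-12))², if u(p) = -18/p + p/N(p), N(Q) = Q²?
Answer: 1234321/144 ≈ 8571.7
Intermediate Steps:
u(p) = -17/p (u(p) = -18/p + p/(p²) = -18/p + p/p² = -18/p + 1/p = -17/p)
(-94 + u(-12))² = (-94 - 17/(-12))² = (-94 - 17*(-1/12))² = (-94 + 17/12)² = (-1111/12)² = 1234321/144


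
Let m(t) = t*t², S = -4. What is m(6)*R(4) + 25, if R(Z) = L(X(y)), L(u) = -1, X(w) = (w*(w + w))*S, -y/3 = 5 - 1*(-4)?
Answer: -191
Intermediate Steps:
y = -27 (y = -3*(5 - 1*(-4)) = -3*(5 + 4) = -3*9 = -27)
X(w) = -8*w² (X(w) = (w*(w + w))*(-4) = (w*(2*w))*(-4) = (2*w²)*(-4) = -8*w²)
R(Z) = -1
m(t) = t³
m(6)*R(4) + 25 = 6³*(-1) + 25 = 216*(-1) + 25 = -216 + 25 = -191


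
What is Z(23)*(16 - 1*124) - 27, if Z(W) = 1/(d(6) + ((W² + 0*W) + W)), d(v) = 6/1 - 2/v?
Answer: -45495/1673 ≈ -27.194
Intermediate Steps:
d(v) = 6 - 2/v (d(v) = 6*1 - 2/v = 6 - 2/v)
Z(W) = 1/(17/3 + W + W²) (Z(W) = 1/((6 - 2/6) + ((W² + 0*W) + W)) = 1/((6 - 2*⅙) + ((W² + 0) + W)) = 1/((6 - ⅓) + (W² + W)) = 1/(17/3 + (W + W²)) = 1/(17/3 + W + W²))
Z(23)*(16 - 1*124) - 27 = (3/(17 + 3*23 + 3*23²))*(16 - 1*124) - 27 = (3/(17 + 69 + 3*529))*(16 - 124) - 27 = (3/(17 + 69 + 1587))*(-108) - 27 = (3/1673)*(-108) - 27 = -324/1673 - 27 = -45495/1673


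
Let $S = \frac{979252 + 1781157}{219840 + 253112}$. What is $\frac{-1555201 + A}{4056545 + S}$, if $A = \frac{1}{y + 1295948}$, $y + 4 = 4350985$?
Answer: $- \frac{4153516312653213056}{10833937267741084321} \approx -0.38338$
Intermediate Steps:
$y = 4350981$ ($y = -4 + 4350985 = 4350981$)
$A = \frac{1}{5646929}$ ($A = \frac{1}{4350981 + 1295948} = \frac{1}{5646929} \approx 1.7709 \cdot 10^{-7}$)
$S = \frac{2760409}{472952} \approx 5.8366$
$\frac{-1555201 + A}{4056545 + S} = \frac{-1555201 + \frac{1}{5646929}}{4056545 + \frac{2760409}{472952}} = - \frac{8782109627728}{5646929 \cdot \frac{1918553831249}{472952}} = \left(- \frac{8782109627728}{5646929}\right) \frac{472952}{1918553831249} = - \frac{4153516312653213056}{10833937267741084321}$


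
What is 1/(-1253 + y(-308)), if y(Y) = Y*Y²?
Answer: -1/29219365 ≈ -3.4224e-8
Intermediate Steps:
y(Y) = Y³
1/(-1253 + y(-308)) = 1/(-1253 + (-308)³) = 1/(-1253 - 29218112) = 1/(-29219365) = -1/29219365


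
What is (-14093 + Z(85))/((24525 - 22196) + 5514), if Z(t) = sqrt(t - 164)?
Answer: -14093/7843 + I*sqrt(79)/7843 ≈ -1.7969 + 0.0011333*I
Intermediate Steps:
Z(t) = sqrt(-164 + t)
(-14093 + Z(85))/((24525 - 22196) + 5514) = (-14093 + sqrt(-164 + 85))/((24525 - 22196) + 5514) = (-14093 + sqrt(-79))/(2329 + 5514) = (-14093 + I*sqrt(79))/7843 = (-14093 + I*sqrt(79))*(1/7843) = -14093/7843 + I*sqrt(79)/7843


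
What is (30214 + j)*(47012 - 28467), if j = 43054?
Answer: 1358755060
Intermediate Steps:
(30214 + j)*(47012 - 28467) = (30214 + 43054)*(47012 - 28467) = 73268*18545 = 1358755060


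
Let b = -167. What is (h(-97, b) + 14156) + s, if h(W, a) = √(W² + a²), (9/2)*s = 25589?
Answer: 178582/9 + √37298 ≈ 20036.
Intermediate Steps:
s = 51178/9 (s = (2/9)*25589 = 51178/9 ≈ 5686.4)
(h(-97, b) + 14156) + s = (√((-97)² + (-167)²) + 14156) + 51178/9 = (√(9409 + 27889) + 14156) + 51178/9 = (√37298 + 14156) + 51178/9 = (14156 + √37298) + 51178/9 = 178582/9 + √37298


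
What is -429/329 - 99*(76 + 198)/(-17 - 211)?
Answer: 1471107/12502 ≈ 117.67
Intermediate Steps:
-429/329 - 99*(76 + 198)/(-17 - 211) = -429*1/329 - 99/((-228/274)) = -429/329 - 99/((-228*1/274)) = -429/329 - 99/(-114/137) = -429/329 - 99*(-137/114) = -429/329 + 4521/38 = 1471107/12502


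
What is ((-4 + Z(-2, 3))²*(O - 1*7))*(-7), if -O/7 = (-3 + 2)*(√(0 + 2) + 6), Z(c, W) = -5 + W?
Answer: -8820 - 1764*√2 ≈ -11315.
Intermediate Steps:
O = 42 + 7*√2 (O = -7*(-3 + 2)*(√(0 + 2) + 6) = -(-7)*(√2 + 6) = -(-7)*(6 + √2) = -7*(-6 - √2) = 42 + 7*√2 ≈ 51.899)
((-4 + Z(-2, 3))²*(O - 1*7))*(-7) = ((-4 + (-5 + 3))²*((42 + 7*√2) - 1*7))*(-7) = ((-4 - 2)²*((42 + 7*√2) - 7))*(-7) = ((-6)²*(35 + 7*√2))*(-7) = (36*(35 + 7*√2))*(-7) = (1260 + 252*√2)*(-7) = -8820 - 1764*√2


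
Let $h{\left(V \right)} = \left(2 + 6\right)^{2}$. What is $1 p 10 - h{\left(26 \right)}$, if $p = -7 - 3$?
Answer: $-164$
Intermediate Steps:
$h{\left(V \right)} = 64$ ($h{\left(V \right)} = 8^{2} = 64$)
$p = -10$ ($p = -7 - 3 = -10$)
$1 p 10 - h{\left(26 \right)} = 1 \left(-10\right) 10 - 64 = \left(-10\right) 10 - 64 = -100 - 64 = -164$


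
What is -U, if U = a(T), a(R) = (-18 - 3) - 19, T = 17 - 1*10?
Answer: 40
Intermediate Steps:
T = 7 (T = 17 - 10 = 7)
a(R) = -40 (a(R) = -21 - 19 = -40)
U = -40
-U = -1*(-40) = 40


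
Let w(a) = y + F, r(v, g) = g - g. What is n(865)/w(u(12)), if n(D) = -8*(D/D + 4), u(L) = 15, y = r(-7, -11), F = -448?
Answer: 5/56 ≈ 0.089286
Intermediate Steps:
r(v, g) = 0
y = 0
n(D) = -40 (n(D) = -8*(1 + 4) = -8*5 = -40)
w(a) = -448 (w(a) = 0 - 448 = -448)
n(865)/w(u(12)) = -40/(-448) = -40*(-1/448) = 5/56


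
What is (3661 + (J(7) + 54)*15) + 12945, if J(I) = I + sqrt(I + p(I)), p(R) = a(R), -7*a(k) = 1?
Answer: 17521 + 60*sqrt(21)/7 ≈ 17560.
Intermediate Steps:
a(k) = -1/7 (a(k) = -1/7*1 = -1/7)
p(R) = -1/7
J(I) = I + sqrt(-1/7 + I) (J(I) = I + sqrt(I - 1/7) = I + sqrt(-1/7 + I))
(3661 + (J(7) + 54)*15) + 12945 = (3661 + ((7 + sqrt(-7 + 49*7)/7) + 54)*15) + 12945 = (3661 + ((7 + sqrt(-7 + 343)/7) + 54)*15) + 12945 = (3661 + ((7 + sqrt(336)/7) + 54)*15) + 12945 = (3661 + ((7 + (4*sqrt(21))/7) + 54)*15) + 12945 = (3661 + ((7 + 4*sqrt(21)/7) + 54)*15) + 12945 = (3661 + (61 + 4*sqrt(21)/7)*15) + 12945 = (3661 + (915 + 60*sqrt(21)/7)) + 12945 = (4576 + 60*sqrt(21)/7) + 12945 = 17521 + 60*sqrt(21)/7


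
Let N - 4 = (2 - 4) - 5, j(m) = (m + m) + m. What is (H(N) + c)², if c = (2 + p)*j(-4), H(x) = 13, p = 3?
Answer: 2209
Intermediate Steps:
j(m) = 3*m (j(m) = 2*m + m = 3*m)
N = -3 (N = 4 + ((2 - 4) - 5) = 4 + (-2 - 5) = 4 - 7 = -3)
c = -60 (c = (2 + 3)*(3*(-4)) = 5*(-12) = -60)
(H(N) + c)² = (13 - 60)² = (-47)² = 2209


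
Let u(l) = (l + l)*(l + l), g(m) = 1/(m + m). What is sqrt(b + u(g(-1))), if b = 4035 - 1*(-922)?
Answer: sqrt(4958) ≈ 70.413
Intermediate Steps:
g(m) = 1/(2*m)
u(l) = 4*l**2 (u(l) = (2*l)*(2*l) = 4*l**2)
b = 4957 (b = 4035 + 922 = 4957)
sqrt(b + u(g(-1))) = sqrt(4957 + 4*((1/2)/(-1))**2) = sqrt(4957 + 4*((1/2)*(-1))**2) = sqrt(4957 + 4*(-1/2)**2) = sqrt(4957 + 4*(1/4)) = sqrt(4957 + 1) = sqrt(4958)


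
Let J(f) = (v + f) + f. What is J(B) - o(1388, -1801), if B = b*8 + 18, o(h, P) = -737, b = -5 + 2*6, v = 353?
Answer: 1238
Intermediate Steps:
b = 7 (b = -5 + 12 = 7)
B = 74 (B = 7*8 + 18 = 56 + 18 = 74)
J(f) = 353 + 2*f (J(f) = (353 + f) + f = 353 + 2*f)
J(B) - o(1388, -1801) = (353 + 2*74) - 1*(-737) = (353 + 148) + 737 = 501 + 737 = 1238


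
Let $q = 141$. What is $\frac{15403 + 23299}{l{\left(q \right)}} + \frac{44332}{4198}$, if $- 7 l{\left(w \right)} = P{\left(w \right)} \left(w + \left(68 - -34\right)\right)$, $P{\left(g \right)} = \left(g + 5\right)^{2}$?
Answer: $\frac{57123266161}{5436187506} \approx 10.508$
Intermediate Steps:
$P{\left(g \right)} = \left(5 + g\right)^{2}$
$l{\left(w \right)} = - \frac{\left(5 + w\right)^{2} \left(102 + w\right)}{7}$ ($l{\left(w \right)} = - \frac{\left(5 + w\right)^{2} \left(w + \left(68 - -34\right)\right)}{7} = - \frac{\left(5 + w\right)^{2} \left(w + \left(68 + 34\right)\right)}{7} = - \frac{\left(5 + w\right)^{2} \left(w + 102\right)}{7} = - \frac{\left(5 + w\right)^{2} \left(102 + w\right)}{7}$)
$\frac{15403 + 23299}{l{\left(q \right)}} + \frac{44332}{4198} = \frac{15403 + 23299}{\frac{1}{7} \left(5 + 141\right)^{2} \left(-102 - 141\right)} + \frac{44332}{4198} = \frac{38702}{\frac{1}{7} \cdot 146^{2} \left(-102 - 141\right)} + 44332 \cdot \frac{1}{4198} = \frac{38702}{\frac{1}{7} \cdot 21316 \left(-243\right)} + \frac{22166}{2099} = \frac{38702}{- \frac{5179788}{7}} + \frac{22166}{2099} = 38702 \left(- \frac{7}{5179788}\right) + \frac{22166}{2099} = - \frac{135457}{2589894} + \frac{22166}{2099} = \frac{57123266161}{5436187506}$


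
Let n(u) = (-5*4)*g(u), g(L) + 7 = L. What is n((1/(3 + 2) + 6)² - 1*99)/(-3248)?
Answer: -1689/4060 ≈ -0.41601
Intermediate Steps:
g(L) = -7 + L
n(u) = 140 - 20*u (n(u) = (-5*4)*(-7 + u) = -20*(-7 + u) = 140 - 20*u)
n((1/(3 + 2) + 6)² - 1*99)/(-3248) = (140 - 20*((1/(3 + 2) + 6)² - 1*99))/(-3248) = (140 - 20*((1/5 + 6)² - 99))*(-1/3248) = (140 - 20*((⅕ + 6)² - 99))*(-1/3248) = (140 - 20*((31/5)² - 99))*(-1/3248) = (140 - 20*(961/25 - 99))*(-1/3248) = (140 - 20*(-1514/25))*(-1/3248) = (140 + 6056/5)*(-1/3248) = (6756/5)*(-1/3248) = -1689/4060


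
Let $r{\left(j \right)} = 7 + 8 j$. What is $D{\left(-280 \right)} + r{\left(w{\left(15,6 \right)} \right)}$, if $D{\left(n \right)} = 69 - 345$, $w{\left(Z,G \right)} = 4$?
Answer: $-237$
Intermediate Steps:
$D{\left(n \right)} = -276$
$D{\left(-280 \right)} + r{\left(w{\left(15,6 \right)} \right)} = -276 + \left(7 + 8 \cdot 4\right) = -276 + \left(7 + 32\right) = -276 + 39 = -237$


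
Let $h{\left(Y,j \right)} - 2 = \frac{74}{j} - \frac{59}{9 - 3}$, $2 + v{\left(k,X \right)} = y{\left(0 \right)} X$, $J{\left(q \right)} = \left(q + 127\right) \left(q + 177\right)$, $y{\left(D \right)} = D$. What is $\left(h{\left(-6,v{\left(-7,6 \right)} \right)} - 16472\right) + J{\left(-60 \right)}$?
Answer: $- \frac{52067}{6} \approx -8677.8$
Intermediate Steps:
$J{\left(q \right)} = \left(127 + q\right) \left(177 + q\right)$
$v{\left(k,X \right)} = -2$ ($v{\left(k,X \right)} = -2 + 0 X = -2 + 0 = -2$)
$h{\left(Y,j \right)} = - \frac{47}{6} + \frac{74}{j}$ ($h{\left(Y,j \right)} = 2 - \left(- \frac{74}{j} + \frac{59}{9 - 3}\right) = 2 + \left(\frac{74}{j} - \frac{59}{6}\right) = 2 - \left(\frac{59}{6} - \frac{74}{j}\right) = - \frac{47}{6} + \frac{74}{j}$)
$\left(h{\left(-6,v{\left(-7,6 \right)} \right)} - 16472\right) + J{\left(-60 \right)} = \left(\left(- \frac{47}{6} + \frac{74}{-2}\right) - 16472\right) + \left(22479 + \left(-60\right)^{2} + 304 \left(-60\right)\right) = \left(\left(- \frac{47}{6} + 74 \left(- \frac{1}{2}\right)\right) - 16472\right) + \left(22479 + 3600 - 18240\right) = \left(\left(- \frac{47}{6} - 37\right) - 16472\right) + 7839 = \left(- \frac{269}{6} - 16472\right) + 7839 = - \frac{99101}{6} + 7839 = - \frac{52067}{6}$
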